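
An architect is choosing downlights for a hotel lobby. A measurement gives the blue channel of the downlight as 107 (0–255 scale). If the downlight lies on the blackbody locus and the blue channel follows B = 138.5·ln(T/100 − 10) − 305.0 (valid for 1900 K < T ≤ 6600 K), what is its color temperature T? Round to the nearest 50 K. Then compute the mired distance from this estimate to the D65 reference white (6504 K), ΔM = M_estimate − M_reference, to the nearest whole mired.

+185 mireds

ln(t − 10) = (107 + 305.0) / 138.5 = 2.9747.
t − 10 = e^2.9747 = 19.584, so t = 29.584.
T = 100·t = 2958 K → 2950 K to the nearest 50 K.
M_estimate = 10⁶/2950 = 338.98; M_reference = 10⁶/6504 = 153.75.
ΔM = 338.98 − 153.75 = 185.23 → +185 mireds.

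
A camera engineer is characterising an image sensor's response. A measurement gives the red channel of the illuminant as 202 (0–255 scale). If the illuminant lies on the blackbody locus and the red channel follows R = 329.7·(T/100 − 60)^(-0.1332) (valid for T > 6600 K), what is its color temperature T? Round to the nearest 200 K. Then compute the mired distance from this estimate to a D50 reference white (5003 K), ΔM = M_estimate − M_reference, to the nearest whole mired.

(t − 60)^(-0.1332) = 202/329.7 = 0.61268.
t − 60 = 0.61268^(1/-0.1332) = 0.61268^(-7.508) = 39.569, so t = 99.569.
T = 100·t = 9957 K → 10000 K to the nearest 200 K.
M_estimate = 10⁶/10000 = 100.00; M_reference = 10⁶/5003 = 199.88.
ΔM = 100.00 − 199.88 = -99.88 → -100 mireds.

-100 mireds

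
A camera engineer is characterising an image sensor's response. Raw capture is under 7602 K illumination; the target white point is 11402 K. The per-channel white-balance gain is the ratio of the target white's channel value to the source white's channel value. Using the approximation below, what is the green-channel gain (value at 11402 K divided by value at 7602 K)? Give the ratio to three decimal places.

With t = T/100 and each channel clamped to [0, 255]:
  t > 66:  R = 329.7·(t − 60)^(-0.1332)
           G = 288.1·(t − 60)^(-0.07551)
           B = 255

0.912

At 7602 K (t = 76.02):
  G = 288.1·(76.02 − 60)^(-0.07551) = 288.1·16.02^(-0.07551) = 288.1·0.81103 = 233.657.
At 11402 K (t = 114.02):
  G = 288.1·(114.02 − 60)^(-0.07551) = 288.1·54.02^(-0.07551) = 288.1·0.73990 = 213.166.
Gain = 213.166 / 233.657 = 0.9123 → 0.912.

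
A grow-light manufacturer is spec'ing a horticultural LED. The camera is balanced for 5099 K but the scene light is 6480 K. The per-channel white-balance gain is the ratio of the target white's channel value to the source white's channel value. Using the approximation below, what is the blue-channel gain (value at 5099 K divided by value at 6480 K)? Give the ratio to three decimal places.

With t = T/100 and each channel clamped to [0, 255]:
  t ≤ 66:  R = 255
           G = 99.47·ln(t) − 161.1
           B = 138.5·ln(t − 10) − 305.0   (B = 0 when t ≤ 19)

At 6480 K (t = 64.8):
  B = 138.5·ln(64.8 − 10) − 305.0 = 138.5·ln 54.8 − 305.0 = 138.5·4.0037 − 305.0 = 249.511.
At 5099 K (t = 50.99):
  B = 138.5·ln(50.99 − 10) − 305.0 = 138.5·ln 40.99 − 305.0 = 138.5·3.7133 − 305.0 = 209.296.
Gain = 209.296 / 249.511 = 0.8388 → 0.839.

0.839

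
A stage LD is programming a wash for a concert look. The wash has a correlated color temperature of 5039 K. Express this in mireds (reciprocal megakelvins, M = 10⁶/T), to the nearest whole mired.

198 mireds

M = 10⁶ / 5039 = 198.452 → 198 mireds.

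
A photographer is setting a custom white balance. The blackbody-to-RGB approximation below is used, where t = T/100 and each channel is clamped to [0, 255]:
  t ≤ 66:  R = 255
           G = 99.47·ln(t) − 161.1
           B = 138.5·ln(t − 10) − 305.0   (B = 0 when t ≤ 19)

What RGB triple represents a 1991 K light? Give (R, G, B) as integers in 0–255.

(255, 136, 13)

t = 1991/100 = 19.91; the t ≤ 66 branch applies.
R = 255 by definition for t ≤ 66.
G = 99.47·ln 19.91 − 161.1 = 99.47·2.9912 − 161.1 = 136.437.
B = 138.5·ln(19.91 − 10) − 305.0 = 138.5·ln 9.91 − 305.0 = 138.5·2.2935 − 305.0 = 12.656.
Rounded: (255, 136, 13).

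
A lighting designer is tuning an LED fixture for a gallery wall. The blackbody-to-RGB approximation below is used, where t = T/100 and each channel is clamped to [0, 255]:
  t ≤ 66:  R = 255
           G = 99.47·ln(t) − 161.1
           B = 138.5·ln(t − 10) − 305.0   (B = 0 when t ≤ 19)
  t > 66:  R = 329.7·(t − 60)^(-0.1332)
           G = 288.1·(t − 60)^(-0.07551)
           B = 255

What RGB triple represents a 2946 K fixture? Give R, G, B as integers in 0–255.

t = 2946/100 = 29.46; the t ≤ 66 branch applies.
R = 255 by definition for t ≤ 66.
G = 99.47·ln 29.46 − 161.1 = 99.47·3.3830 − 161.1 = 175.410.
B = 138.5·ln(29.46 − 10) − 305.0 = 138.5·ln 19.46 − 305.0 = 138.5·2.9684 − 305.0 = 106.118.
Rounded: (255, 175, 106).

R=255, G=175, B=106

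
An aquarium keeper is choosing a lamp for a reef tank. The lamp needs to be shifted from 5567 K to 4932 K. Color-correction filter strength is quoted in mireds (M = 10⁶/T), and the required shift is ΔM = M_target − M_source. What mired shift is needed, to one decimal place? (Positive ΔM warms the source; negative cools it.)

+23.1 mireds

M_source = 10⁶/5567 = 179.630; M_target = 10⁶/4932 = 202.758.
ΔM = 202.758 − 179.630 = 23.128 → +23.1 mireds, a warming shift.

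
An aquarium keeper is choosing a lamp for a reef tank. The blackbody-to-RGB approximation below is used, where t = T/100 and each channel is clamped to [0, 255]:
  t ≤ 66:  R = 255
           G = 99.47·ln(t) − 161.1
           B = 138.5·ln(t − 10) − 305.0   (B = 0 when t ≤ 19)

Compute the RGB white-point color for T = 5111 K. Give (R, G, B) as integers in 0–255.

t = 5111/100 = 51.11; the t ≤ 66 branch applies.
R = 255 by definition for t ≤ 66.
G = 99.47·ln 51.11 − 161.1 = 99.47·3.9340 − 161.1 = 230.213.
B = 138.5·ln(51.11 − 10) − 305.0 = 138.5·ln 41.11 − 305.0 = 138.5·3.7163 − 305.0 = 209.701.
Rounded: (255, 230, 210).

(255, 230, 210)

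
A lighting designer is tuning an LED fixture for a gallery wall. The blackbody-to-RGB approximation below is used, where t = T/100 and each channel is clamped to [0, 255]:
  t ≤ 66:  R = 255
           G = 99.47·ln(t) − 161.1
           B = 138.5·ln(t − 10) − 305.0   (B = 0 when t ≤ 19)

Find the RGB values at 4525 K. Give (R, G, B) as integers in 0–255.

(255, 218, 188)

t = 4525/100 = 45.25; the t ≤ 66 branch applies.
R = 255 by definition for t ≤ 66.
G = 99.47·ln 45.25 − 161.1 = 99.47·3.8122 − 161.1 = 218.100.
B = 138.5·ln(45.25 − 10) − 305.0 = 138.5·ln 35.25 − 305.0 = 138.5·3.5625 − 305.0 = 188.401.
Rounded: (255, 218, 188).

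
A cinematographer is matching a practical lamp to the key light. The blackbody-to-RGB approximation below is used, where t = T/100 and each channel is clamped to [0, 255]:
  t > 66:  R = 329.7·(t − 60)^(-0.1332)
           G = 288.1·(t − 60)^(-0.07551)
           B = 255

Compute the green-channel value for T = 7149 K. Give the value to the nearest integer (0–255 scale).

t = 7149/100 = 71.49; the t > 66 branch applies.
G = 288.1·(71.49 − 60)^(-0.07551) = 288.1·11.49^(-0.07551) = 288.1·0.83164 = 239.595.
Rounded: 240.

240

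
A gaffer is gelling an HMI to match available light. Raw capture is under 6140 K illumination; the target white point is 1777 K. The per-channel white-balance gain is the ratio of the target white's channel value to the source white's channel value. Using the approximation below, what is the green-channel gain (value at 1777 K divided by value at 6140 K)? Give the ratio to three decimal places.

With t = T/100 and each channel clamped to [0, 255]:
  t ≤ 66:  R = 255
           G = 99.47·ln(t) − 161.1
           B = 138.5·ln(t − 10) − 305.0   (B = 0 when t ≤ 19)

At 6140 K (t = 61.4):
  G = 99.47·ln 61.4 − 161.1 = 99.47·4.1174 − 161.1 = 248.459.
At 1777 K (t = 17.77):
  G = 99.47·ln 17.77 − 161.1 = 99.47·2.8775 − 161.1 = 125.126.
Gain = 125.126 / 248.459 = 0.5036 → 0.504.

0.504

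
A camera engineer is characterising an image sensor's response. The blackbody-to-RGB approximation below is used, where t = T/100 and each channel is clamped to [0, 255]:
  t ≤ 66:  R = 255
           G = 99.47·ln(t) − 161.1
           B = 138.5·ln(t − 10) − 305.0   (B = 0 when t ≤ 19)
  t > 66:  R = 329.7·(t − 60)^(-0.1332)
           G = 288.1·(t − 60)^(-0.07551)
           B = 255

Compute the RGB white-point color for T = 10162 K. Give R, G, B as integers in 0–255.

R=201, G=217, B=255

t = 10162/100 = 101.62; the t > 66 branch applies.
R = 329.7·(101.62 − 60)^(-0.1332) = 329.7·41.62^(-0.1332) = 329.7·0.60857 = 200.645.
G = 288.1·(101.62 − 60)^(-0.07551) = 288.1·41.62^(-0.07551) = 288.1·0.75462 = 217.405.
B = 255 by definition for t > 66.
Rounded: (201, 217, 255).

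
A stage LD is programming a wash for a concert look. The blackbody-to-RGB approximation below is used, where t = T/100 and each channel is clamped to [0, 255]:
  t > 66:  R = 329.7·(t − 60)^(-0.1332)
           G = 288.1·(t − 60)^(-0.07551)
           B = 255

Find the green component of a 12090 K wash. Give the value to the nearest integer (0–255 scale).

211

t = 12090/100 = 120.9; the t > 66 branch applies.
G = 288.1·(120.9 − 60)^(-0.07551) = 288.1·60.9^(-0.07551) = 288.1·0.73324 = 211.245.
Rounded: 211.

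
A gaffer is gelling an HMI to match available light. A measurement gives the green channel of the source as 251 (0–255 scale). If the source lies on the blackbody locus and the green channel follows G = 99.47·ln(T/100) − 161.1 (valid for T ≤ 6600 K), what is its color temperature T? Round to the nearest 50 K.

6300 K

ln t = (251 + 161.1) / 99.47 = 4.1430.
t = e^4.1430 = 62.989.
T = 100·t = 6299 K → 6300 K to the nearest 50 K.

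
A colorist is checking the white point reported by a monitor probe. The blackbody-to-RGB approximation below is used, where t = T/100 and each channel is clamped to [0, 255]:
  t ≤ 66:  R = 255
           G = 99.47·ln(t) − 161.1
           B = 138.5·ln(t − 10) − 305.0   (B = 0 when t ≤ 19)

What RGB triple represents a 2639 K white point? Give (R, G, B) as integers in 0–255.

(255, 164, 82)

t = 2639/100 = 26.39; the t ≤ 66 branch applies.
R = 255 by definition for t ≤ 66.
G = 99.47·ln 26.39 − 161.1 = 99.47·3.2730 − 161.1 = 164.464.
B = 138.5·ln(26.39 − 10) − 305.0 = 138.5·ln 16.39 − 305.0 = 138.5·2.7967 − 305.0 = 82.339.
Rounded: (255, 164, 82).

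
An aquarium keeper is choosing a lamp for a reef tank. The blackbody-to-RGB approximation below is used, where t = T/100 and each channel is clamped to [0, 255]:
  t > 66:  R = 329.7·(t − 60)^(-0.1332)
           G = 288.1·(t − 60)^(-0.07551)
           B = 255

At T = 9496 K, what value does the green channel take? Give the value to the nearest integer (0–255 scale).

220

t = 9496/100 = 94.96; the t > 66 branch applies.
G = 288.1·(94.96 − 60)^(-0.07551) = 288.1·34.96^(-0.07551) = 288.1·0.76462 = 220.287.
Rounded: 220.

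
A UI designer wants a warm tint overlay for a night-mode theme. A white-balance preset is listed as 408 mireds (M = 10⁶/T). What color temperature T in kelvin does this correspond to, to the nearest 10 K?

2450 K

T = 10⁶ / 408 = 2450.98 K → 2450 K.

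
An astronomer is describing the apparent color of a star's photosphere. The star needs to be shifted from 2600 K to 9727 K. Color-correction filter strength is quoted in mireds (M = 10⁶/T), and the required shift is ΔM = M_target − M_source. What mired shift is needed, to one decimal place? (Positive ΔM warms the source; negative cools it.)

M_source = 10⁶/2600 = 384.615; M_target = 10⁶/9727 = 102.807.
ΔM = 102.807 − 384.615 = -281.809 → -281.8 mireds, a cooling shift.

-281.8 mireds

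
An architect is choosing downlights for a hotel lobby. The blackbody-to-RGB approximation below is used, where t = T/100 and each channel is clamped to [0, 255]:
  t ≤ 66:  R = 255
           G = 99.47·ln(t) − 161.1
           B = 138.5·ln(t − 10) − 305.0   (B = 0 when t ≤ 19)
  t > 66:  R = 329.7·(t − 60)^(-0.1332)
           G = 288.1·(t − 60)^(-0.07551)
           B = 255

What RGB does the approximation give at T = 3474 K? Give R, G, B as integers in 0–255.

R=255, G=192, B=139

t = 3474/100 = 34.74; the t ≤ 66 branch applies.
R = 255 by definition for t ≤ 66.
G = 99.47·ln 34.74 − 161.1 = 99.47·3.5479 − 161.1 = 191.809.
B = 138.5·ln(34.74 − 10) − 305.0 = 138.5·ln 24.74 − 305.0 = 138.5·3.2084 − 305.0 = 139.366.
Rounded: (255, 192, 139).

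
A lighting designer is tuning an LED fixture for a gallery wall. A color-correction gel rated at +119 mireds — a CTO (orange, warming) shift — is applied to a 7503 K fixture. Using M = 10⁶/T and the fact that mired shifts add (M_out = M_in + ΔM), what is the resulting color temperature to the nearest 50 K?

M_in = 10⁶/7503 = 133.28 mireds.
M_out = 133.28 + (+119) = 252.28 mireds.
T_out = 10⁶/252.28 = 3963.8 K → 3950 K.

3950 K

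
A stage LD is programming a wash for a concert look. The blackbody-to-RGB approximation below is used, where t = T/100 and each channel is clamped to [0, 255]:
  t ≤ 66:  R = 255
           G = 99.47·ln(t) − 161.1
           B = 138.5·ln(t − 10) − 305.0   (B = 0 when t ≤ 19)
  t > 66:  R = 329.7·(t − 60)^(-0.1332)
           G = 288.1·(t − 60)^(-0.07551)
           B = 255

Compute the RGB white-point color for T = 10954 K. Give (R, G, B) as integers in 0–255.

(196, 215, 255)

t = 10954/100 = 109.54; the t > 66 branch applies.
R = 329.7·(109.54 − 60)^(-0.1332) = 329.7·49.54^(-0.1332) = 329.7·0.59461 = 196.043.
G = 288.1·(109.54 − 60)^(-0.07551) = 288.1·49.54^(-0.07551) = 288.1·0.74476 = 214.564.
B = 255 by definition for t > 66.
Rounded: (196, 215, 255).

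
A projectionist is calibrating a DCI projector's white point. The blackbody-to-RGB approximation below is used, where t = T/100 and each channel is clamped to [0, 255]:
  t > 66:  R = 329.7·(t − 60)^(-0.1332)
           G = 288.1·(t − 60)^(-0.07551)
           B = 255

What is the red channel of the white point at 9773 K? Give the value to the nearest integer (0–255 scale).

203

t = 9773/100 = 97.73; the t > 66 branch applies.
R = 329.7·(97.73 − 60)^(-0.1332) = 329.7·37.73^(-0.1332) = 329.7·0.61657 = 203.284.
Rounded: 203.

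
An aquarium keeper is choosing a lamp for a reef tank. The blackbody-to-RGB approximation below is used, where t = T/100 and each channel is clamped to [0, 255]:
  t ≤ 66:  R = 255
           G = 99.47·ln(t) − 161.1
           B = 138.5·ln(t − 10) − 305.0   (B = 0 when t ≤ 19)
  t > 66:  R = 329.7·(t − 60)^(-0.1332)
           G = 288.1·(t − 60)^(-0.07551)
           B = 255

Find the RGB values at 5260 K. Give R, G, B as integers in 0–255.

t = 5260/100 = 52.6; the t ≤ 66 branch applies.
R = 255 by definition for t ≤ 66.
G = 99.47·ln 52.6 − 161.1 = 99.47·3.9627 − 161.1 = 233.071.
B = 138.5·ln(52.6 − 10) − 305.0 = 138.5·ln 42.6 − 305.0 = 138.5·3.7519 − 305.0 = 214.632.
Rounded: (255, 233, 215).

R=255, G=233, B=215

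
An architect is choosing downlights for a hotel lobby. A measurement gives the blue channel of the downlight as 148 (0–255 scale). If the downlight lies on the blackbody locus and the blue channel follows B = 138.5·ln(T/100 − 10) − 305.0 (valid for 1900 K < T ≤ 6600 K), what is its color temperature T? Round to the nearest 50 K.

3650 K

ln(t − 10) = (148 + 305.0) / 138.5 = 3.2708.
t − 10 = e^3.2708 = 26.331, so t = 36.331.
T = 100·t = 3633 K → 3650 K to the nearest 50 K.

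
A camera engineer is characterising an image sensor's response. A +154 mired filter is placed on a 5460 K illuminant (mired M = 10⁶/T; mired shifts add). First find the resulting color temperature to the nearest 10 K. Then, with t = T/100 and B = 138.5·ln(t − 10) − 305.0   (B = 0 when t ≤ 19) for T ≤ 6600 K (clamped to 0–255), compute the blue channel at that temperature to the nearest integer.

108

M_in = 10⁶/5460 = 183.15; M_out = 183.15 + (+154) = 337.15.
T_out = 10⁶/337.15 = 2966.0 K → 2970 K; t = 29.7.
B = 138.5·ln(29.7 − 10) − 305.0 = 138.5·ln 19.7 − 305.0 = 138.5·2.9806 − 305.0 = 107.816.
Rounded: 108.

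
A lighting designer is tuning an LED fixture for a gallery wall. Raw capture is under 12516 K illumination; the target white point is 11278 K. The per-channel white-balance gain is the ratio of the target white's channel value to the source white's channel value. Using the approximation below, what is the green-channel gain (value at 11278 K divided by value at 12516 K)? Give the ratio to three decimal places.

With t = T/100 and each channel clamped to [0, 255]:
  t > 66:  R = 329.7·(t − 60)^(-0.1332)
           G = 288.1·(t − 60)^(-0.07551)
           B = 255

1.016

At 12516 K (t = 125.16):
  G = 288.1·(125.16 − 60)^(-0.07551) = 288.1·65.16^(-0.07551) = 288.1·0.72950 = 210.169.
At 11278 K (t = 112.78):
  G = 288.1·(112.78 − 60)^(-0.07551) = 288.1·52.78^(-0.07551) = 288.1·0.74120 = 213.540.
Gain = 213.540 / 210.169 = 1.0160 → 1.016.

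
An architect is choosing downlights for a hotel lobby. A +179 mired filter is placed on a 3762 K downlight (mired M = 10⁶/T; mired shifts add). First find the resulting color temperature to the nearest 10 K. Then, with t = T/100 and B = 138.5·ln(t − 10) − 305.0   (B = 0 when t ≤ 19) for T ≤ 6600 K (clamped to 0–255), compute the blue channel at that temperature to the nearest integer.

M_in = 10⁶/3762 = 265.82; M_out = 265.82 + (+179) = 444.82.
T_out = 10⁶/444.82 = 2248.1 K → 2250 K; t = 22.5.
B = 138.5·ln(22.5 − 10) − 305.0 = 138.5·ln 12.5 − 305.0 = 138.5·2.5257 − 305.0 = 44.813.
Rounded: 45.

45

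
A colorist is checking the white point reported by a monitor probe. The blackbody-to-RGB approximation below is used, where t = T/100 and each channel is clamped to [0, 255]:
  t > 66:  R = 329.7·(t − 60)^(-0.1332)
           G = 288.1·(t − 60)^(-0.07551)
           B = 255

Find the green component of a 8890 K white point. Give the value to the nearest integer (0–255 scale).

223

t = 8890/100 = 88.9; the t > 66 branch applies.
G = 288.1·(88.9 − 60)^(-0.07551) = 288.1·28.9^(-0.07551) = 288.1·0.77569 = 223.476.
Rounded: 223.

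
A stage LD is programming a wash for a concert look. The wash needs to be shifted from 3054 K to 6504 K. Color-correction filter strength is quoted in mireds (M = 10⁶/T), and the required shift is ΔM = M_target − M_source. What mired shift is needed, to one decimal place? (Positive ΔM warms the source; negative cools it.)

M_source = 10⁶/3054 = 327.439; M_target = 10⁶/6504 = 153.752.
ΔM = 153.752 − 327.439 = -173.688 → -173.7 mireds, a cooling shift.

-173.7 mireds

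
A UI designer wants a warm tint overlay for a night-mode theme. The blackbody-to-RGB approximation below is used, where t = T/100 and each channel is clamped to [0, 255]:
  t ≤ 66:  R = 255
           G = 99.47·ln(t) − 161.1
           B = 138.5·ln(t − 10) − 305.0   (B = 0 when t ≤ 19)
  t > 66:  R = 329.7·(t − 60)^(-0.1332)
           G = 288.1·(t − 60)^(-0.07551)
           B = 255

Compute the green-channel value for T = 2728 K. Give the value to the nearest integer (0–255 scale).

168

t = 2728/100 = 27.28; the t ≤ 66 branch applies.
G = 99.47·ln 27.28 − 161.1 = 99.47·3.3062 − 161.1 = 167.763.
Rounded: 168.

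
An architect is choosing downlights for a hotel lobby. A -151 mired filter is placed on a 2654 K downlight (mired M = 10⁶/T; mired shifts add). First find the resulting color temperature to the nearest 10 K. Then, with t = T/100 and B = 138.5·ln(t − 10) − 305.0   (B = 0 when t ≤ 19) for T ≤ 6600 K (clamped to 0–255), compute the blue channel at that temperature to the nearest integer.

M_in = 10⁶/2654 = 376.79; M_out = 376.79 + (-151) = 225.79.
T_out = 10⁶/225.79 = 4428.9 K → 4430 K; t = 44.3.
B = 138.5·ln(44.3 − 10) − 305.0 = 138.5·ln 34.3 − 305.0 = 138.5·3.5351 − 305.0 = 184.618.
Rounded: 185.

185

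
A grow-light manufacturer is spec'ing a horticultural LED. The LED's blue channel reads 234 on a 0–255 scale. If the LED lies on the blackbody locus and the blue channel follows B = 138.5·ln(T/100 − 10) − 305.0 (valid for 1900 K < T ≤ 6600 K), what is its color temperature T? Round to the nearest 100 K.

5900 K

ln(t − 10) = (234 + 305.0) / 138.5 = 3.8917.
t − 10 = e^3.8917 = 48.994, so t = 58.994.
T = 100·t = 5899 K → 5900 K to the nearest 100 K.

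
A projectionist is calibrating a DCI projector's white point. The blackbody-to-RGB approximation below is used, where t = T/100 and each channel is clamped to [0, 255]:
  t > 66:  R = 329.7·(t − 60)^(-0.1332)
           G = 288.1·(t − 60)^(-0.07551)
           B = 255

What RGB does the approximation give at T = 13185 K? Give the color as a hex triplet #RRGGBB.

t = 13185/100 = 131.85; the t > 66 branch applies.
R = 329.7·(131.85 − 60)^(-0.1332) = 329.7·71.85^(-0.1332) = 329.7·0.56588 = 186.570.
G = 288.1·(131.85 − 60)^(-0.07551) = 288.1·71.85^(-0.07551) = 288.1·0.72414 = 208.624.
B = 255 by definition for t > 66.
Rounded: (187, 209, 255).
In hex: #BBD1FF.

#BBD1FF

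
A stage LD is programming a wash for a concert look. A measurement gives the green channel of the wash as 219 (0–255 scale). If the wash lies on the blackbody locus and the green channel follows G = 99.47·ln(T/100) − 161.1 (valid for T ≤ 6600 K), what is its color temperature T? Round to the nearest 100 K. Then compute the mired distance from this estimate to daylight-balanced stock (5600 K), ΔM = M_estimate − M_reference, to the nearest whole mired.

ln t = (219 + 161.1) / 99.47 = 3.8213.
t = e^3.8213 = 45.661.
T = 100·t = 4566 K → 4600 K to the nearest 100 K.
M_estimate = 10⁶/4600 = 217.39; M_reference = 10⁶/5600 = 178.57.
ΔM = 217.39 − 178.57 = 38.82 → +39 mireds.

+39 mireds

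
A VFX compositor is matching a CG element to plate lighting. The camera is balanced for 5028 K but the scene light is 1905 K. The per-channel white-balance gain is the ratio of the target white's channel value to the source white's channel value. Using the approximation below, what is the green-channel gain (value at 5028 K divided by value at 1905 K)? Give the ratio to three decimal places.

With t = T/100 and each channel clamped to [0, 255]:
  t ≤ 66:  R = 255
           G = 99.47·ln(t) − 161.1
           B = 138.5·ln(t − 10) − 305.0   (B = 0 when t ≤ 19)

1.731

At 1905 K (t = 19.05):
  G = 99.47·ln 19.05 − 161.1 = 99.47·2.9471 − 161.1 = 132.045.
At 5028 K (t = 50.28):
  G = 99.47·ln 50.28 − 161.1 = 99.47·3.9176 − 161.1 = 228.584.
Gain = 228.584 / 132.045 = 1.7311 → 1.731.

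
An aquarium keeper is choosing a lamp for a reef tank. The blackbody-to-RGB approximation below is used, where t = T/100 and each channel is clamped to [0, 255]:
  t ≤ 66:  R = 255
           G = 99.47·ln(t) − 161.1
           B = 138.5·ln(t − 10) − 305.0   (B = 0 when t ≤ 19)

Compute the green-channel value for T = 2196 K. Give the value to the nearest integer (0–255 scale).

146

t = 2196/100 = 21.96; the t ≤ 66 branch applies.
G = 99.47·ln 21.96 − 161.1 = 99.47·3.0892 − 161.1 = 146.185.
Rounded: 146.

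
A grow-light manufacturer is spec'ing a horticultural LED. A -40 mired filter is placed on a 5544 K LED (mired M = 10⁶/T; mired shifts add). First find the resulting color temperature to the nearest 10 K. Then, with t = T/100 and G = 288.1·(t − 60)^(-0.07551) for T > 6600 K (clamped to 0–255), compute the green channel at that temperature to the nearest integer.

240

M_in = 10⁶/5544 = 180.38; M_out = 180.38 + (-40) = 140.38.
T_out = 10⁶/140.38 = 7123.8 K → 7120 K; t = 71.2.
G = 288.1·(71.2 − 60)^(-0.07551) = 288.1·11.2^(-0.07551) = 288.1·0.83325 = 240.058.
Rounded: 240.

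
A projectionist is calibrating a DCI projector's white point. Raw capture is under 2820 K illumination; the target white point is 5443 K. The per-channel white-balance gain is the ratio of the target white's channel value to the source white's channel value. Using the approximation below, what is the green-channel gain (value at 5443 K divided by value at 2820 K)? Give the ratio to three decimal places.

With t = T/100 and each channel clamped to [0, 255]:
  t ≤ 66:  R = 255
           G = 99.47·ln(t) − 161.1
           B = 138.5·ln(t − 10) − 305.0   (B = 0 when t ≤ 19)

At 2820 K (t = 28.2):
  G = 99.47·ln 28.2 − 161.1 = 99.47·3.3393 − 161.1 = 171.062.
At 5443 K (t = 54.43):
  G = 99.47·ln 54.43 − 161.1 = 99.47·3.9969 − 161.1 = 236.473.
Gain = 236.473 / 171.062 = 1.3824 → 1.382.

1.382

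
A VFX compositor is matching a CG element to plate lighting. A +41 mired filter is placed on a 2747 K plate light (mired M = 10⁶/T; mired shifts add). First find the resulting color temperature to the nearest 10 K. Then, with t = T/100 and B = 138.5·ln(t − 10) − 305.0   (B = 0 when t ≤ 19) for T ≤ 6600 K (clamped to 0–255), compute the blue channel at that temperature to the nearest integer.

67

M_in = 10⁶/2747 = 364.03; M_out = 364.03 + (+41) = 405.03.
T_out = 10⁶/405.03 = 2468.9 K → 2470 K; t = 24.7.
B = 138.5·ln(24.7 − 10) − 305.0 = 138.5·ln 14.7 − 305.0 = 138.5·2.6878 − 305.0 = 67.267.
Rounded: 67.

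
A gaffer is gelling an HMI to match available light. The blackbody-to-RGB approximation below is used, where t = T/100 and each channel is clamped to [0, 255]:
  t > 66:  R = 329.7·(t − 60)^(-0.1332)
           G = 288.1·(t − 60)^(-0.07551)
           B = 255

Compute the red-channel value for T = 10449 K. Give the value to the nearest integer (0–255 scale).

t = 10449/100 = 104.49; the t > 66 branch applies.
R = 329.7·(104.49 − 60)^(-0.1332) = 329.7·44.49^(-0.1332) = 329.7·0.60319 = 198.871.
Rounded: 199.

199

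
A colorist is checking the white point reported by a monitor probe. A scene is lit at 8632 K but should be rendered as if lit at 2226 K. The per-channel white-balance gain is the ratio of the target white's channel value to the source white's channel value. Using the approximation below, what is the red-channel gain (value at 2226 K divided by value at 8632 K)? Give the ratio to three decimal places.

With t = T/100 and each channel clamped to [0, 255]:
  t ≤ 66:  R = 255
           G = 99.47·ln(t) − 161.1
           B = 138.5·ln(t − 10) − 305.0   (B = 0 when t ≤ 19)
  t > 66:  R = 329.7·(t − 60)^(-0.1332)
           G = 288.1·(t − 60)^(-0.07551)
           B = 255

At 8632 K (t = 86.32):
  R = 329.7·(86.32 − 60)^(-0.1332) = 329.7·26.32^(-0.1332) = 329.7·0.64687 = 213.273.
At 2226 K (t = 22.26):
  R = 255 by definition for t ≤ 66.
Gain = 255.000 / 213.273 = 1.1956 → 1.196.

1.196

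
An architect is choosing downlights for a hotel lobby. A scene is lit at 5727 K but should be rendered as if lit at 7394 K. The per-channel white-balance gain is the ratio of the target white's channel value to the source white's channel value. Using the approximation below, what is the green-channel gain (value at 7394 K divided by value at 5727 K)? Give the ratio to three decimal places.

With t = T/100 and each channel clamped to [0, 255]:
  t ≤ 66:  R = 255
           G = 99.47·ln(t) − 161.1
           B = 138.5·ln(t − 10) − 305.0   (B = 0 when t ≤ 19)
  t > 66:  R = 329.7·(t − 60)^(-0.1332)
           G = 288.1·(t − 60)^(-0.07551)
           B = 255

At 5727 K (t = 57.27):
  G = 99.47·ln 57.27 − 161.1 = 99.47·4.0478 − 161.1 = 241.532.
At 7394 K (t = 73.94):
  G = 288.1·(73.94 − 60)^(-0.07551) = 288.1·13.94^(-0.07551) = 288.1·0.81959 = 236.124.
Gain = 236.124 / 241.532 = 0.9776 → 0.978.

0.978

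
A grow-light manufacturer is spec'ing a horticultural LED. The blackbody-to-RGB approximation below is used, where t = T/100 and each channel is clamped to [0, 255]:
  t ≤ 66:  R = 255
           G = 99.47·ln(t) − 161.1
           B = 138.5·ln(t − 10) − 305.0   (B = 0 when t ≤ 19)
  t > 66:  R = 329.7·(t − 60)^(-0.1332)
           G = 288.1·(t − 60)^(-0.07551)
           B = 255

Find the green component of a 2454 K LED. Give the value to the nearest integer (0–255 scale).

157

t = 2454/100 = 24.54; the t ≤ 66 branch applies.
G = 99.47·ln 24.54 − 161.1 = 99.47·3.2003 − 161.1 = 157.234.
Rounded: 157.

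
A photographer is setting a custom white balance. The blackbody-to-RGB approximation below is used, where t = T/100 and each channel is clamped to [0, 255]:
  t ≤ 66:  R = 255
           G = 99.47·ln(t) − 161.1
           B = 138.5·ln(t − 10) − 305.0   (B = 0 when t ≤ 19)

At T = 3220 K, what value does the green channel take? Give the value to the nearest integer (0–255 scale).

t = 3220/100 = 32.2; the t ≤ 66 branch applies.
G = 99.47·ln 32.2 − 161.1 = 99.47·3.4720 − 161.1 = 184.257.
Rounded: 184.

184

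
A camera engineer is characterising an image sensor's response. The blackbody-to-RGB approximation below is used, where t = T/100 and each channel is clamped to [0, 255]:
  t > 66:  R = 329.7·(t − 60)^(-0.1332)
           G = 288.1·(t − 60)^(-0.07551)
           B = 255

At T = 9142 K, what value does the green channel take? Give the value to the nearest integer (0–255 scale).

t = 9142/100 = 91.42; the t > 66 branch applies.
G = 288.1·(91.42 − 60)^(-0.07551) = 288.1·31.42^(-0.07551) = 288.1·0.77081 = 222.070.
Rounded: 222.

222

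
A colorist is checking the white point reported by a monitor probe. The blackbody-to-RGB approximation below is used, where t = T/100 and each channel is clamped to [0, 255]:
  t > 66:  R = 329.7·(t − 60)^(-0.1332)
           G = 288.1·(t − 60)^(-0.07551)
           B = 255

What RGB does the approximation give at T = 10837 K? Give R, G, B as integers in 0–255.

R=197, G=215, B=255

t = 10837/100 = 108.37; the t > 66 branch applies.
R = 329.7·(108.37 − 60)^(-0.1332) = 329.7·48.37^(-0.1332) = 329.7·0.59651 = 196.668.
G = 288.1·(108.37 − 60)^(-0.07551) = 288.1·48.37^(-0.07551) = 288.1·0.74610 = 214.952.
B = 255 by definition for t > 66.
Rounded: (197, 215, 255).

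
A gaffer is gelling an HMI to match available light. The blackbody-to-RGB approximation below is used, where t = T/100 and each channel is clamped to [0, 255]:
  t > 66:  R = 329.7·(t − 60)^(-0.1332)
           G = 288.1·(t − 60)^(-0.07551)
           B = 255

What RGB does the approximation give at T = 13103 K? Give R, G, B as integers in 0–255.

t = 13103/100 = 131.03; the t > 66 branch applies.
R = 329.7·(131.03 − 60)^(-0.1332) = 329.7·71.03^(-0.1332) = 329.7·0.56675 = 186.856.
G = 288.1·(131.03 − 60)^(-0.07551) = 288.1·71.03^(-0.07551) = 288.1·0.72477 = 208.805.
B = 255 by definition for t > 66.
Rounded: (187, 209, 255).

R=187, G=209, B=255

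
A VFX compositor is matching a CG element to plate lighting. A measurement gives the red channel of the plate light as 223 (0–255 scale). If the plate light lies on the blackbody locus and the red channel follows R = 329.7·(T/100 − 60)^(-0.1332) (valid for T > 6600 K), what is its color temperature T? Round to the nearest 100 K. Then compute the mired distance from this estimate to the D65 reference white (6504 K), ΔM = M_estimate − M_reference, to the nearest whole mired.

-27 mireds

(t − 60)^(-0.1332) = 223/329.7 = 0.67637.
t − 60 = 0.67637^(1/-0.1332) = 0.67637^(-7.508) = 18.831, so t = 78.831.
T = 100·t = 7883 K → 7900 K to the nearest 100 K.
M_estimate = 10⁶/7900 = 126.58; M_reference = 10⁶/6504 = 153.75.
ΔM = 126.58 − 153.75 = -27.17 → -27 mireds.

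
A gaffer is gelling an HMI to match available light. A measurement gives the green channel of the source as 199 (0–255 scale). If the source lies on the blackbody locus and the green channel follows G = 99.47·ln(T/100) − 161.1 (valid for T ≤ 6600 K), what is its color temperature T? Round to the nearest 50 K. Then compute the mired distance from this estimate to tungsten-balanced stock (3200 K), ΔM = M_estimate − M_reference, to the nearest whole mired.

-46 mireds

ln t = (199 + 161.1) / 99.47 = 3.6202.
t = e^3.6202 = 37.345.
T = 100·t = 3734 K → 3750 K to the nearest 50 K.
M_estimate = 10⁶/3750 = 266.67; M_reference = 10⁶/3200 = 312.50.
ΔM = 266.67 − 312.50 = -45.83 → -46 mireds.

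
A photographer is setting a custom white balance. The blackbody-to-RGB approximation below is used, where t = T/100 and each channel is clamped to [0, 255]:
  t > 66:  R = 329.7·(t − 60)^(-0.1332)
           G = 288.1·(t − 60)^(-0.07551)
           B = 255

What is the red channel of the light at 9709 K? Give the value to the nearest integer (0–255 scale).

t = 9709/100 = 97.09; the t > 66 branch applies.
R = 329.7·(97.09 − 60)^(-0.1332) = 329.7·37.09^(-0.1332) = 329.7·0.61798 = 203.748.
Rounded: 204.

204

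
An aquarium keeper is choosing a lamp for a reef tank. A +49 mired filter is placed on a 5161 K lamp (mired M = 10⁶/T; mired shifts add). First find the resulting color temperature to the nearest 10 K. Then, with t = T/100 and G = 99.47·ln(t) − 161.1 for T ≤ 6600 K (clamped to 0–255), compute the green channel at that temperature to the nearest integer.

M_in = 10⁶/5161 = 193.76; M_out = 193.76 + (+49) = 242.76.
T_out = 10⁶/242.76 = 4119.3 K → 4120 K; t = 41.2.
G = 99.47·ln 41.2 − 161.1 = 99.47·3.7184 − 161.1 = 208.773.
Rounded: 209.

209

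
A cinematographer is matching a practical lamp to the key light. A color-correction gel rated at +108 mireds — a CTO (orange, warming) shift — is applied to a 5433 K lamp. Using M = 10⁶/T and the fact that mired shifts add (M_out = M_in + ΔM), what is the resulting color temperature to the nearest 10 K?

M_in = 10⁶/5433 = 184.06 mireds.
M_out = 184.06 + (+108) = 292.06 mireds.
T_out = 10⁶/292.06 = 3423.9 K → 3420 K.

3420 K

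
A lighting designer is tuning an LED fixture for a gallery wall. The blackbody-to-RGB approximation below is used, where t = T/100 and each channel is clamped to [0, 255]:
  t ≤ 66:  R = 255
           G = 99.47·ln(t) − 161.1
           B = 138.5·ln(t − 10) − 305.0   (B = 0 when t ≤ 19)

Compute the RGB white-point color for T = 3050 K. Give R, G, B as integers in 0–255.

t = 3050/100 = 30.5; the t ≤ 66 branch applies.
R = 255 by definition for t ≤ 66.
G = 99.47·ln 30.5 − 161.1 = 99.47·3.4177 − 161.1 = 178.861.
B = 138.5·ln(30.5 − 10) − 305.0 = 138.5·ln 20.5 − 305.0 = 138.5·3.0204 − 305.0 = 113.329.
Rounded: (255, 179, 113).

R=255, G=179, B=113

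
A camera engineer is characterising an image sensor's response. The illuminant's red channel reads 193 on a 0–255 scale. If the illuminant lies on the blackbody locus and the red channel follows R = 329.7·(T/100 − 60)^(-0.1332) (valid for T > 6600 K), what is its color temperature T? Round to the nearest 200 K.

11600 K

(t − 60)^(-0.1332) = 193/329.7 = 0.58538.
t − 60 = 0.58538^(1/-0.1332) = 0.58538^(-7.508) = 55.713, so t = 115.713.
T = 100·t = 11571 K → 11600 K to the nearest 200 K.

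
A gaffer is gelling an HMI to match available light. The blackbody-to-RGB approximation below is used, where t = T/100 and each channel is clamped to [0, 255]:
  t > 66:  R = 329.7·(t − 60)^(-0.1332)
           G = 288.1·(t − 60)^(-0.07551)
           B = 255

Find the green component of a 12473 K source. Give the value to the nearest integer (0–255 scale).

210

t = 12473/100 = 124.73; the t > 66 branch applies.
G = 288.1·(124.73 − 60)^(-0.07551) = 288.1·64.73^(-0.07551) = 288.1·0.72987 = 210.275.
Rounded: 210.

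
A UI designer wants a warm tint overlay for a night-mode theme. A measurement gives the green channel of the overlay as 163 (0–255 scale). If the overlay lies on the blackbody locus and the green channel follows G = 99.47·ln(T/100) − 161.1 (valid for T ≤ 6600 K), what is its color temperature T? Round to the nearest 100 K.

2600 K

ln t = (163 + 161.1) / 99.47 = 3.2583.
t = e^3.2583 = 26.004.
T = 100·t = 2600 K → 2600 K to the nearest 100 K.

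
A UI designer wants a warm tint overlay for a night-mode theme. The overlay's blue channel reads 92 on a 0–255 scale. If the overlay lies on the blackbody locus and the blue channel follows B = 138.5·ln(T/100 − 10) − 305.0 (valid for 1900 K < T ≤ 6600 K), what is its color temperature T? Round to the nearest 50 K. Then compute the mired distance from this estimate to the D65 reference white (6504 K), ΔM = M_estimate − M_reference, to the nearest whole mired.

ln(t − 10) = (92 + 305.0) / 138.5 = 2.8664.
t − 10 = e^2.8664 = 17.574, so t = 27.574.
T = 100·t = 2757 K → 2750 K to the nearest 50 K.
M_estimate = 10⁶/2750 = 363.64; M_reference = 10⁶/6504 = 153.75.
ΔM = 363.64 − 153.75 = 209.88 → +210 mireds.

+210 mireds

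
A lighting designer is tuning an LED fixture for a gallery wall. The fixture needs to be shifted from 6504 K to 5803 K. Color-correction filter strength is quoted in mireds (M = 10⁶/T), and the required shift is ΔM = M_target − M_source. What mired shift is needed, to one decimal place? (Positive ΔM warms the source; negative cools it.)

+18.6 mireds

M_source = 10⁶/6504 = 153.752; M_target = 10⁶/5803 = 172.325.
ΔM = 172.325 − 153.752 = 18.573 → +18.6 mireds, a warming shift.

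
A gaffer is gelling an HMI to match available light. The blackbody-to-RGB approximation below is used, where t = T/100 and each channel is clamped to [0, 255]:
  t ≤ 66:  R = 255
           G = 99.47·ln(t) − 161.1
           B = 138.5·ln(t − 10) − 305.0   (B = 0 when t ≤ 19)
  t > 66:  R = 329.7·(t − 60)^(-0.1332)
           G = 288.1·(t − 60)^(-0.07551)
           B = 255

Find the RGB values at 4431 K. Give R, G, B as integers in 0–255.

R=255, G=216, B=185

t = 4431/100 = 44.31; the t ≤ 66 branch applies.
R = 255 by definition for t ≤ 66.
G = 99.47·ln 44.31 − 161.1 = 99.47·3.7912 − 161.1 = 216.012.
B = 138.5·ln(44.31 − 10) − 305.0 = 138.5·ln 34.31 − 305.0 = 138.5·3.5354 − 305.0 = 184.658.
Rounded: (255, 216, 185).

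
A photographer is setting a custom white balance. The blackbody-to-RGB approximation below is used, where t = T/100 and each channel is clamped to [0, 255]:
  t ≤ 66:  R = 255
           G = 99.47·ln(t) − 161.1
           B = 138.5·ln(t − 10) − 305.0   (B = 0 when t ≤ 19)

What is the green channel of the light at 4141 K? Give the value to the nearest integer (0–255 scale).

209

t = 4141/100 = 41.41; the t ≤ 66 branch applies.
G = 99.47·ln 41.41 − 161.1 = 99.47·3.7235 − 161.1 = 209.279.
Rounded: 209.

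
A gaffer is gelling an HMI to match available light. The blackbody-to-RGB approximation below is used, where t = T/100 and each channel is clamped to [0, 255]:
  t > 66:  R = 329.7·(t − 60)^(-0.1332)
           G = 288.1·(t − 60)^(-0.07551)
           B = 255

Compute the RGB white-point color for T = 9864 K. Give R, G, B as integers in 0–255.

R=203, G=219, B=255

t = 9864/100 = 98.64; the t > 66 branch applies.
R = 329.7·(98.64 − 60)^(-0.1332) = 329.7·38.64^(-0.1332) = 329.7·0.61462 = 202.640.
G = 288.1·(98.64 − 60)^(-0.07551) = 288.1·38.64^(-0.07551) = 288.1·0.75886 = 218.628.
B = 255 by definition for t > 66.
Rounded: (203, 219, 255).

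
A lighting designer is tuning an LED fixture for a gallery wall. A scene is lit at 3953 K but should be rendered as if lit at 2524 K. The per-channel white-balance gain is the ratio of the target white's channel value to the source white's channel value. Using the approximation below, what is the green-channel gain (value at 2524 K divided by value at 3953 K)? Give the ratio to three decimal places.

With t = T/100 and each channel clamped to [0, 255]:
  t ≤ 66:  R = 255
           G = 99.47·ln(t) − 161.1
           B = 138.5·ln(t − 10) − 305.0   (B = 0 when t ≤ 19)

0.782

At 3953 K (t = 39.53):
  G = 99.47·ln 39.53 − 161.1 = 99.47·3.6771 − 161.1 = 204.657.
At 2524 K (t = 25.24):
  G = 99.47·ln 25.24 − 161.1 = 99.47·3.2284 − 161.1 = 160.032.
Gain = 160.032 / 204.657 = 0.7820 → 0.782.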